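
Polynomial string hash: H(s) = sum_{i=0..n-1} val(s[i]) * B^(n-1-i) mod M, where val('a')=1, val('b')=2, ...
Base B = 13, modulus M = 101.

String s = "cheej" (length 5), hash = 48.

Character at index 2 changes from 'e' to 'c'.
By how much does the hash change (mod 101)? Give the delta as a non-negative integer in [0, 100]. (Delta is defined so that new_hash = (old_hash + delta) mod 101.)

Delta formula: (val(new) - val(old)) * B^(n-1-k) mod M
  val('c') - val('e') = 3 - 5 = -2
  B^(n-1-k) = 13^2 mod 101 = 68
  Delta = -2 * 68 mod 101 = 66

Answer: 66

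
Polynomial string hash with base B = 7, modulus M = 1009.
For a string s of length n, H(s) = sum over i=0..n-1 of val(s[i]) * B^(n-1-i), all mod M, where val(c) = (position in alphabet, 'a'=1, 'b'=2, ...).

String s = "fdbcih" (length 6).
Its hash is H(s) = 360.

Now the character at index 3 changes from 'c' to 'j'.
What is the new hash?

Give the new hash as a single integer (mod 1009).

val('c') = 3, val('j') = 10
Position k = 3, exponent = n-1-k = 2
B^2 mod M = 7^2 mod 1009 = 49
Delta = (10 - 3) * 49 mod 1009 = 343
New hash = (360 + 343) mod 1009 = 703

Answer: 703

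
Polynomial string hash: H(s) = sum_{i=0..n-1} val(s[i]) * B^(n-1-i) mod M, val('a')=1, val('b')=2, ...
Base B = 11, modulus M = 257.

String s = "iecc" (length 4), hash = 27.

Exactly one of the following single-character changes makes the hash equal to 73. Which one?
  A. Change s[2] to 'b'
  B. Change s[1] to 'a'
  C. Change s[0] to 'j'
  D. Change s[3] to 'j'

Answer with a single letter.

Answer: C

Derivation:
Option A: s[2]='c'->'b', delta=(2-3)*11^1 mod 257 = 246, hash=27+246 mod 257 = 16
Option B: s[1]='e'->'a', delta=(1-5)*11^2 mod 257 = 30, hash=27+30 mod 257 = 57
Option C: s[0]='i'->'j', delta=(10-9)*11^3 mod 257 = 46, hash=27+46 mod 257 = 73 <-- target
Option D: s[3]='c'->'j', delta=(10-3)*11^0 mod 257 = 7, hash=27+7 mod 257 = 34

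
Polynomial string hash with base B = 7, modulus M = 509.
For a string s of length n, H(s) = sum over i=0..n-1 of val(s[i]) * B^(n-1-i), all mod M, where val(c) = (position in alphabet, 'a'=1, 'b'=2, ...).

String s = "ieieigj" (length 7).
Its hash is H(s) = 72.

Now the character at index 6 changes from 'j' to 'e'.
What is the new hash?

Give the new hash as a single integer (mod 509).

Answer: 67

Derivation:
val('j') = 10, val('e') = 5
Position k = 6, exponent = n-1-k = 0
B^0 mod M = 7^0 mod 509 = 1
Delta = (5 - 10) * 1 mod 509 = 504
New hash = (72 + 504) mod 509 = 67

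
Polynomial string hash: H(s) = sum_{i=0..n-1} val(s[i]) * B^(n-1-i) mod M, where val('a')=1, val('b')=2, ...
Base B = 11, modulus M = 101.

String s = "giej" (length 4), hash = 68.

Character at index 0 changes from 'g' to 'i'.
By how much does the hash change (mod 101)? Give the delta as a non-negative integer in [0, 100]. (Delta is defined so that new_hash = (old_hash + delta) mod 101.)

Delta formula: (val(new) - val(old)) * B^(n-1-k) mod M
  val('i') - val('g') = 9 - 7 = 2
  B^(n-1-k) = 11^3 mod 101 = 18
  Delta = 2 * 18 mod 101 = 36

Answer: 36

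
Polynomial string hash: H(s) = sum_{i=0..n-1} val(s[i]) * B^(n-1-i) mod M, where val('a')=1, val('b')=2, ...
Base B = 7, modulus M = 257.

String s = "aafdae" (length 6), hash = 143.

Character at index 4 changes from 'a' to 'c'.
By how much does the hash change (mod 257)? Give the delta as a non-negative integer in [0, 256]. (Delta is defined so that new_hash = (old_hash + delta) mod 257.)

Delta formula: (val(new) - val(old)) * B^(n-1-k) mod M
  val('c') - val('a') = 3 - 1 = 2
  B^(n-1-k) = 7^1 mod 257 = 7
  Delta = 2 * 7 mod 257 = 14

Answer: 14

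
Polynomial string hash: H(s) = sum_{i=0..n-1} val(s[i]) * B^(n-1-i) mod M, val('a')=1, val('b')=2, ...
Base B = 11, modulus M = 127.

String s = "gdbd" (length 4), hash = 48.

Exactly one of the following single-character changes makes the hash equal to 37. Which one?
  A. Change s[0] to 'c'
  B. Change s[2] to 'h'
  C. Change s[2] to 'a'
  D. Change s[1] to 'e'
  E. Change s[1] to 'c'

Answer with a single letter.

Answer: C

Derivation:
Option A: s[0]='g'->'c', delta=(3-7)*11^3 mod 127 = 10, hash=48+10 mod 127 = 58
Option B: s[2]='b'->'h', delta=(8-2)*11^1 mod 127 = 66, hash=48+66 mod 127 = 114
Option C: s[2]='b'->'a', delta=(1-2)*11^1 mod 127 = 116, hash=48+116 mod 127 = 37 <-- target
Option D: s[1]='d'->'e', delta=(5-4)*11^2 mod 127 = 121, hash=48+121 mod 127 = 42
Option E: s[1]='d'->'c', delta=(3-4)*11^2 mod 127 = 6, hash=48+6 mod 127 = 54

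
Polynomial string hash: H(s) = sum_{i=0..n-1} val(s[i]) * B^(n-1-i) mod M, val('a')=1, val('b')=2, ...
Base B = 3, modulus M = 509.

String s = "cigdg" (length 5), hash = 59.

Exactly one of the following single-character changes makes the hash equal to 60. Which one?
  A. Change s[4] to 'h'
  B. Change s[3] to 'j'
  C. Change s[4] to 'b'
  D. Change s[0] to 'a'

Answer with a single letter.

Option A: s[4]='g'->'h', delta=(8-7)*3^0 mod 509 = 1, hash=59+1 mod 509 = 60 <-- target
Option B: s[3]='d'->'j', delta=(10-4)*3^1 mod 509 = 18, hash=59+18 mod 509 = 77
Option C: s[4]='g'->'b', delta=(2-7)*3^0 mod 509 = 504, hash=59+504 mod 509 = 54
Option D: s[0]='c'->'a', delta=(1-3)*3^4 mod 509 = 347, hash=59+347 mod 509 = 406

Answer: A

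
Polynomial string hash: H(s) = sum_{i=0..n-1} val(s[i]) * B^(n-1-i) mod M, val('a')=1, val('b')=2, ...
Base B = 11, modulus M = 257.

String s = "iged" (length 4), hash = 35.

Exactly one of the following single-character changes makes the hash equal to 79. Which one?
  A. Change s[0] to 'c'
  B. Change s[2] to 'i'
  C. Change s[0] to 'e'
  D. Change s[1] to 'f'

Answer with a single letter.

Option A: s[0]='i'->'c', delta=(3-9)*11^3 mod 257 = 238, hash=35+238 mod 257 = 16
Option B: s[2]='e'->'i', delta=(9-5)*11^1 mod 257 = 44, hash=35+44 mod 257 = 79 <-- target
Option C: s[0]='i'->'e', delta=(5-9)*11^3 mod 257 = 73, hash=35+73 mod 257 = 108
Option D: s[1]='g'->'f', delta=(6-7)*11^2 mod 257 = 136, hash=35+136 mod 257 = 171

Answer: B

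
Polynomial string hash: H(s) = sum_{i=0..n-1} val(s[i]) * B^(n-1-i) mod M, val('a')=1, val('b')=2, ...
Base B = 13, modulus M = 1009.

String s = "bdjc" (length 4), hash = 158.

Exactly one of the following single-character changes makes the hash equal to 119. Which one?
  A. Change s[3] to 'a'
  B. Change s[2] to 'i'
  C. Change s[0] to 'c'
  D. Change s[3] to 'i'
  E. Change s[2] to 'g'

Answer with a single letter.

Answer: E

Derivation:
Option A: s[3]='c'->'a', delta=(1-3)*13^0 mod 1009 = 1007, hash=158+1007 mod 1009 = 156
Option B: s[2]='j'->'i', delta=(9-10)*13^1 mod 1009 = 996, hash=158+996 mod 1009 = 145
Option C: s[0]='b'->'c', delta=(3-2)*13^3 mod 1009 = 179, hash=158+179 mod 1009 = 337
Option D: s[3]='c'->'i', delta=(9-3)*13^0 mod 1009 = 6, hash=158+6 mod 1009 = 164
Option E: s[2]='j'->'g', delta=(7-10)*13^1 mod 1009 = 970, hash=158+970 mod 1009 = 119 <-- target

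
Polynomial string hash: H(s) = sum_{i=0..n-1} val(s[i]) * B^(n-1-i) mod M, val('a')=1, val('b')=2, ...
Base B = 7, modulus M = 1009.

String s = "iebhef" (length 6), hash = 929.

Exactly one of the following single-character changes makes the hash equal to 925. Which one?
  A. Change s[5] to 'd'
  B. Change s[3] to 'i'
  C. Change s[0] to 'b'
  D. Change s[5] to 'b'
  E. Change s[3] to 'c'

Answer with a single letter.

Answer: D

Derivation:
Option A: s[5]='f'->'d', delta=(4-6)*7^0 mod 1009 = 1007, hash=929+1007 mod 1009 = 927
Option B: s[3]='h'->'i', delta=(9-8)*7^2 mod 1009 = 49, hash=929+49 mod 1009 = 978
Option C: s[0]='i'->'b', delta=(2-9)*7^5 mod 1009 = 404, hash=929+404 mod 1009 = 324
Option D: s[5]='f'->'b', delta=(2-6)*7^0 mod 1009 = 1005, hash=929+1005 mod 1009 = 925 <-- target
Option E: s[3]='h'->'c', delta=(3-8)*7^2 mod 1009 = 764, hash=929+764 mod 1009 = 684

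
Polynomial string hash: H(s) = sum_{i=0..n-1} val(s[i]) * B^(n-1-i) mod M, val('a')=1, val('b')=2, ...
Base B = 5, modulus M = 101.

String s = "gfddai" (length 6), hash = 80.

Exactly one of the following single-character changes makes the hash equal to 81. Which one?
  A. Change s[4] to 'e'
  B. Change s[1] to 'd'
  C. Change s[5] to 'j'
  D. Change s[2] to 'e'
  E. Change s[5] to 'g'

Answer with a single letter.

Answer: C

Derivation:
Option A: s[4]='a'->'e', delta=(5-1)*5^1 mod 101 = 20, hash=80+20 mod 101 = 100
Option B: s[1]='f'->'d', delta=(4-6)*5^4 mod 101 = 63, hash=80+63 mod 101 = 42
Option C: s[5]='i'->'j', delta=(10-9)*5^0 mod 101 = 1, hash=80+1 mod 101 = 81 <-- target
Option D: s[2]='d'->'e', delta=(5-4)*5^3 mod 101 = 24, hash=80+24 mod 101 = 3
Option E: s[5]='i'->'g', delta=(7-9)*5^0 mod 101 = 99, hash=80+99 mod 101 = 78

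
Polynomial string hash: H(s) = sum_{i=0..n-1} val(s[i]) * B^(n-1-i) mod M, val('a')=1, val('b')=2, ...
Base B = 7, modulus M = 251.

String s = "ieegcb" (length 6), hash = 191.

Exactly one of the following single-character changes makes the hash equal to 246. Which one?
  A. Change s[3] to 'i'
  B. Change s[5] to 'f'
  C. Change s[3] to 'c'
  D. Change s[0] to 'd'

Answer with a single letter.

Answer: C

Derivation:
Option A: s[3]='g'->'i', delta=(9-7)*7^2 mod 251 = 98, hash=191+98 mod 251 = 38
Option B: s[5]='b'->'f', delta=(6-2)*7^0 mod 251 = 4, hash=191+4 mod 251 = 195
Option C: s[3]='g'->'c', delta=(3-7)*7^2 mod 251 = 55, hash=191+55 mod 251 = 246 <-- target
Option D: s[0]='i'->'d', delta=(4-9)*7^5 mod 251 = 50, hash=191+50 mod 251 = 241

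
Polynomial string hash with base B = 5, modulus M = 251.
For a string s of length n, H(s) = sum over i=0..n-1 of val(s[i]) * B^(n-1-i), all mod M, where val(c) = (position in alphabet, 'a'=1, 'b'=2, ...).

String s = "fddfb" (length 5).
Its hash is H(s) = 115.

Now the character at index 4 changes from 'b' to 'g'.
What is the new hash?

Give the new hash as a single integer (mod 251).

Answer: 120

Derivation:
val('b') = 2, val('g') = 7
Position k = 4, exponent = n-1-k = 0
B^0 mod M = 5^0 mod 251 = 1
Delta = (7 - 2) * 1 mod 251 = 5
New hash = (115 + 5) mod 251 = 120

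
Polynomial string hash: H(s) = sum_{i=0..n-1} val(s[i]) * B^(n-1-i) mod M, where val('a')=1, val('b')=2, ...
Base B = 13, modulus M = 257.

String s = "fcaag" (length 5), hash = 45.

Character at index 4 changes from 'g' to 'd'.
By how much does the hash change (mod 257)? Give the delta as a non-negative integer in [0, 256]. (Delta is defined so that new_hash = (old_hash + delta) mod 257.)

Delta formula: (val(new) - val(old)) * B^(n-1-k) mod M
  val('d') - val('g') = 4 - 7 = -3
  B^(n-1-k) = 13^0 mod 257 = 1
  Delta = -3 * 1 mod 257 = 254

Answer: 254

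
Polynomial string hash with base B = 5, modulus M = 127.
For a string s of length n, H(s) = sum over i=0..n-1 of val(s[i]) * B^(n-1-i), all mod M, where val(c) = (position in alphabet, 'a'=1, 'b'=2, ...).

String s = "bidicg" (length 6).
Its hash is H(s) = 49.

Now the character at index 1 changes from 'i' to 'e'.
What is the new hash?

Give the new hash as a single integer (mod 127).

val('i') = 9, val('e') = 5
Position k = 1, exponent = n-1-k = 4
B^4 mod M = 5^4 mod 127 = 117
Delta = (5 - 9) * 117 mod 127 = 40
New hash = (49 + 40) mod 127 = 89

Answer: 89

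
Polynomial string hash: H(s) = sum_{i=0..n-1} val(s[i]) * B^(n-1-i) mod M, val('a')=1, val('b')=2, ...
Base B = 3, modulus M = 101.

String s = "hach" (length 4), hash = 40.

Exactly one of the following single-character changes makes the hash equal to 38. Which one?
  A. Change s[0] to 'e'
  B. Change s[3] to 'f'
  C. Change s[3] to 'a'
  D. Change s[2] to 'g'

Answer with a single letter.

Answer: B

Derivation:
Option A: s[0]='h'->'e', delta=(5-8)*3^3 mod 101 = 20, hash=40+20 mod 101 = 60
Option B: s[3]='h'->'f', delta=(6-8)*3^0 mod 101 = 99, hash=40+99 mod 101 = 38 <-- target
Option C: s[3]='h'->'a', delta=(1-8)*3^0 mod 101 = 94, hash=40+94 mod 101 = 33
Option D: s[2]='c'->'g', delta=(7-3)*3^1 mod 101 = 12, hash=40+12 mod 101 = 52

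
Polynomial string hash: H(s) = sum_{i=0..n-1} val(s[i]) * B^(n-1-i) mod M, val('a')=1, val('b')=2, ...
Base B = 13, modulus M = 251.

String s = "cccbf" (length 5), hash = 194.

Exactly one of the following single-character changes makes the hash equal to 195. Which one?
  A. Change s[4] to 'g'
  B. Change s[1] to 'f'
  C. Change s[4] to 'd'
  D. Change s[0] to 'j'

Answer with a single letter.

Answer: A

Derivation:
Option A: s[4]='f'->'g', delta=(7-6)*13^0 mod 251 = 1, hash=194+1 mod 251 = 195 <-- target
Option B: s[1]='c'->'f', delta=(6-3)*13^3 mod 251 = 65, hash=194+65 mod 251 = 8
Option C: s[4]='f'->'d', delta=(4-6)*13^0 mod 251 = 249, hash=194+249 mod 251 = 192
Option D: s[0]='c'->'j', delta=(10-3)*13^4 mod 251 = 131, hash=194+131 mod 251 = 74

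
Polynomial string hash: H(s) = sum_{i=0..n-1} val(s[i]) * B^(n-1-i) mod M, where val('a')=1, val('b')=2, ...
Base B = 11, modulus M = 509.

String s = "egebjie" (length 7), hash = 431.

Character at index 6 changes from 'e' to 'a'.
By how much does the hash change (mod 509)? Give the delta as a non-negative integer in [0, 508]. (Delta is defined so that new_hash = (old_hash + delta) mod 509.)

Answer: 505

Derivation:
Delta formula: (val(new) - val(old)) * B^(n-1-k) mod M
  val('a') - val('e') = 1 - 5 = -4
  B^(n-1-k) = 11^0 mod 509 = 1
  Delta = -4 * 1 mod 509 = 505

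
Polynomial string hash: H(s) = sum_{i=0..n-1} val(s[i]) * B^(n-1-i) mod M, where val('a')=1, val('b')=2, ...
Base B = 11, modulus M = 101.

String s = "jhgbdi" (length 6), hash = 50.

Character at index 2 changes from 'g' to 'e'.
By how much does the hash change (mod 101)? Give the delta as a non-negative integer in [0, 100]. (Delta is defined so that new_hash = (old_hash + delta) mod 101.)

Answer: 65

Derivation:
Delta formula: (val(new) - val(old)) * B^(n-1-k) mod M
  val('e') - val('g') = 5 - 7 = -2
  B^(n-1-k) = 11^3 mod 101 = 18
  Delta = -2 * 18 mod 101 = 65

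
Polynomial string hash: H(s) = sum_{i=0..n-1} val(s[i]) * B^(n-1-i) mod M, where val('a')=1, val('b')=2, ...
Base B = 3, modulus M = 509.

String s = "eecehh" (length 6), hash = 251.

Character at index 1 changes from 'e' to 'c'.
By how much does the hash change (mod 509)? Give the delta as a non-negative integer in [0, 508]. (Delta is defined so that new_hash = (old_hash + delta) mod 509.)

Delta formula: (val(new) - val(old)) * B^(n-1-k) mod M
  val('c') - val('e') = 3 - 5 = -2
  B^(n-1-k) = 3^4 mod 509 = 81
  Delta = -2 * 81 mod 509 = 347

Answer: 347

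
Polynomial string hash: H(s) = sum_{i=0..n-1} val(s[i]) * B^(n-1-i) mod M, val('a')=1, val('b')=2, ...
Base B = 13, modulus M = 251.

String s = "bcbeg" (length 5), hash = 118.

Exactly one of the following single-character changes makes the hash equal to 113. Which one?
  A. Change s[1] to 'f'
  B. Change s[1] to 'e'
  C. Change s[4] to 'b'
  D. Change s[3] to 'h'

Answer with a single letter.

Answer: C

Derivation:
Option A: s[1]='c'->'f', delta=(6-3)*13^3 mod 251 = 65, hash=118+65 mod 251 = 183
Option B: s[1]='c'->'e', delta=(5-3)*13^3 mod 251 = 127, hash=118+127 mod 251 = 245
Option C: s[4]='g'->'b', delta=(2-7)*13^0 mod 251 = 246, hash=118+246 mod 251 = 113 <-- target
Option D: s[3]='e'->'h', delta=(8-5)*13^1 mod 251 = 39, hash=118+39 mod 251 = 157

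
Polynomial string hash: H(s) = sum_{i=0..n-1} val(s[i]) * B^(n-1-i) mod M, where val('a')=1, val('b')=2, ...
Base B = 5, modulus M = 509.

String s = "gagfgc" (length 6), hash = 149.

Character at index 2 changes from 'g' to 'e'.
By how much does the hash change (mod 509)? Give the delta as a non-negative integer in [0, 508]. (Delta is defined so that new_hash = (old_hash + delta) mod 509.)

Delta formula: (val(new) - val(old)) * B^(n-1-k) mod M
  val('e') - val('g') = 5 - 7 = -2
  B^(n-1-k) = 5^3 mod 509 = 125
  Delta = -2 * 125 mod 509 = 259

Answer: 259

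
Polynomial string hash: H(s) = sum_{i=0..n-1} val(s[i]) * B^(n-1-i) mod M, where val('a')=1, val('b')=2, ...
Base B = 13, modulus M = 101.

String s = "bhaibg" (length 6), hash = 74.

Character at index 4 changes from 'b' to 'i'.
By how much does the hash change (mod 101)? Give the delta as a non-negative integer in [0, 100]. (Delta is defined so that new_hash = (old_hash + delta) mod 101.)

Delta formula: (val(new) - val(old)) * B^(n-1-k) mod M
  val('i') - val('b') = 9 - 2 = 7
  B^(n-1-k) = 13^1 mod 101 = 13
  Delta = 7 * 13 mod 101 = 91

Answer: 91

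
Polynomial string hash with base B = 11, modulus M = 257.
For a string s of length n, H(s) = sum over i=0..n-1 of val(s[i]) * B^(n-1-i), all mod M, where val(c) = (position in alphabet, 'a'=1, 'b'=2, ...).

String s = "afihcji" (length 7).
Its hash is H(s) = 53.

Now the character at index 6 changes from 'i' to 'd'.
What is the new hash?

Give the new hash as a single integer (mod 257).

val('i') = 9, val('d') = 4
Position k = 6, exponent = n-1-k = 0
B^0 mod M = 11^0 mod 257 = 1
Delta = (4 - 9) * 1 mod 257 = 252
New hash = (53 + 252) mod 257 = 48

Answer: 48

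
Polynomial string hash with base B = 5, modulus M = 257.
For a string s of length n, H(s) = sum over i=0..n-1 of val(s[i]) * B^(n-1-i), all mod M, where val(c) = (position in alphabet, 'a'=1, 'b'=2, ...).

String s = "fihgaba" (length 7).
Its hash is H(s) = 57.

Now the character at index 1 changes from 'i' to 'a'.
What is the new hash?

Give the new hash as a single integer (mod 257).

val('i') = 9, val('a') = 1
Position k = 1, exponent = n-1-k = 5
B^5 mod M = 5^5 mod 257 = 41
Delta = (1 - 9) * 41 mod 257 = 186
New hash = (57 + 186) mod 257 = 243

Answer: 243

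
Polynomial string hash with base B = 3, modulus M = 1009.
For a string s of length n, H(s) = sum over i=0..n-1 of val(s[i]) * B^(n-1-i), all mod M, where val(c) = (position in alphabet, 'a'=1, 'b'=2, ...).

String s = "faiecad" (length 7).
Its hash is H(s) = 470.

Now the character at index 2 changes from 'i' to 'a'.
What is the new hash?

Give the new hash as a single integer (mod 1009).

Answer: 831

Derivation:
val('i') = 9, val('a') = 1
Position k = 2, exponent = n-1-k = 4
B^4 mod M = 3^4 mod 1009 = 81
Delta = (1 - 9) * 81 mod 1009 = 361
New hash = (470 + 361) mod 1009 = 831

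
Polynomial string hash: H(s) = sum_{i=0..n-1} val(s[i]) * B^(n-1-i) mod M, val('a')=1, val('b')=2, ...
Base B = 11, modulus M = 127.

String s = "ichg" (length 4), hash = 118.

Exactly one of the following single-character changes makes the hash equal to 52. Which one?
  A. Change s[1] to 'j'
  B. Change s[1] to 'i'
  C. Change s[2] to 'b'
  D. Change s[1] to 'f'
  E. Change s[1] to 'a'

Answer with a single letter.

Option A: s[1]='c'->'j', delta=(10-3)*11^2 mod 127 = 85, hash=118+85 mod 127 = 76
Option B: s[1]='c'->'i', delta=(9-3)*11^2 mod 127 = 91, hash=118+91 mod 127 = 82
Option C: s[2]='h'->'b', delta=(2-8)*11^1 mod 127 = 61, hash=118+61 mod 127 = 52 <-- target
Option D: s[1]='c'->'f', delta=(6-3)*11^2 mod 127 = 109, hash=118+109 mod 127 = 100
Option E: s[1]='c'->'a', delta=(1-3)*11^2 mod 127 = 12, hash=118+12 mod 127 = 3

Answer: C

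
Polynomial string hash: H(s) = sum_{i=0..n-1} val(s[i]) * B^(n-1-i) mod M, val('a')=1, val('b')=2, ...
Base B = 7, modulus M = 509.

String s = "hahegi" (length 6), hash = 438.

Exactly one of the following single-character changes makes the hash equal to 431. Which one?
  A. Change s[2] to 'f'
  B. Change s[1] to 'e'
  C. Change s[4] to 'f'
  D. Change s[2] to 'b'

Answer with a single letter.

Option A: s[2]='h'->'f', delta=(6-8)*7^3 mod 509 = 332, hash=438+332 mod 509 = 261
Option B: s[1]='a'->'e', delta=(5-1)*7^4 mod 509 = 442, hash=438+442 mod 509 = 371
Option C: s[4]='g'->'f', delta=(6-7)*7^1 mod 509 = 502, hash=438+502 mod 509 = 431 <-- target
Option D: s[2]='h'->'b', delta=(2-8)*7^3 mod 509 = 487, hash=438+487 mod 509 = 416

Answer: C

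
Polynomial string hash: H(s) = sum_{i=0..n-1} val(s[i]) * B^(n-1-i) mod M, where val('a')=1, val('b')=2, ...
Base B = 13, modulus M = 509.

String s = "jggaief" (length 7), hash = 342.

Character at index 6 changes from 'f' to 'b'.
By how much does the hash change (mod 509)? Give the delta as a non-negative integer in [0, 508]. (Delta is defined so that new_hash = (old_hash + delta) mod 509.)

Delta formula: (val(new) - val(old)) * B^(n-1-k) mod M
  val('b') - val('f') = 2 - 6 = -4
  B^(n-1-k) = 13^0 mod 509 = 1
  Delta = -4 * 1 mod 509 = 505

Answer: 505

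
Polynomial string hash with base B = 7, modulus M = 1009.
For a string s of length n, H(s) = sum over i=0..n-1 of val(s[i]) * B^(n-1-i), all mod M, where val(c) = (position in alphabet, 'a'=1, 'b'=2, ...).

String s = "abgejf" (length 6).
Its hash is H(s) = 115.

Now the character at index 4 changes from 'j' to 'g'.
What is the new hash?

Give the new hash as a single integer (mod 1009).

val('j') = 10, val('g') = 7
Position k = 4, exponent = n-1-k = 1
B^1 mod M = 7^1 mod 1009 = 7
Delta = (7 - 10) * 7 mod 1009 = 988
New hash = (115 + 988) mod 1009 = 94

Answer: 94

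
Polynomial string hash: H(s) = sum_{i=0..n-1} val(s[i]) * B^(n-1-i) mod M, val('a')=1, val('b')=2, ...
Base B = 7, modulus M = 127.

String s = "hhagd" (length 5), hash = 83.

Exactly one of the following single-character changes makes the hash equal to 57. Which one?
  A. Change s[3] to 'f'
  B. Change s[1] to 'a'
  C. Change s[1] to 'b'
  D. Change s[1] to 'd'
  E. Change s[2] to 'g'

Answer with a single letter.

Option A: s[3]='g'->'f', delta=(6-7)*7^1 mod 127 = 120, hash=83+120 mod 127 = 76
Option B: s[1]='h'->'a', delta=(1-8)*7^3 mod 127 = 12, hash=83+12 mod 127 = 95
Option C: s[1]='h'->'b', delta=(2-8)*7^3 mod 127 = 101, hash=83+101 mod 127 = 57 <-- target
Option D: s[1]='h'->'d', delta=(4-8)*7^3 mod 127 = 25, hash=83+25 mod 127 = 108
Option E: s[2]='a'->'g', delta=(7-1)*7^2 mod 127 = 40, hash=83+40 mod 127 = 123

Answer: C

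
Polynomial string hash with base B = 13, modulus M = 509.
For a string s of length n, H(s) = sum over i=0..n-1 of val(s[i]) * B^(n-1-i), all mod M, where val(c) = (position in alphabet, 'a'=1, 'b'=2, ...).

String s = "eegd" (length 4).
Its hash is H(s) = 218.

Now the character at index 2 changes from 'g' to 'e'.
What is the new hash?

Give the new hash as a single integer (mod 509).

Answer: 192

Derivation:
val('g') = 7, val('e') = 5
Position k = 2, exponent = n-1-k = 1
B^1 mod M = 13^1 mod 509 = 13
Delta = (5 - 7) * 13 mod 509 = 483
New hash = (218 + 483) mod 509 = 192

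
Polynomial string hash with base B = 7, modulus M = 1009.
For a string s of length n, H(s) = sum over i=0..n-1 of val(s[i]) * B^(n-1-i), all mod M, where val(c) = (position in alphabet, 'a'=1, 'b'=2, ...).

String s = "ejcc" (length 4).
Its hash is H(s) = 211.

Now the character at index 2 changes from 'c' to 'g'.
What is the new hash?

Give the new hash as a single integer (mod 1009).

val('c') = 3, val('g') = 7
Position k = 2, exponent = n-1-k = 1
B^1 mod M = 7^1 mod 1009 = 7
Delta = (7 - 3) * 7 mod 1009 = 28
New hash = (211 + 28) mod 1009 = 239

Answer: 239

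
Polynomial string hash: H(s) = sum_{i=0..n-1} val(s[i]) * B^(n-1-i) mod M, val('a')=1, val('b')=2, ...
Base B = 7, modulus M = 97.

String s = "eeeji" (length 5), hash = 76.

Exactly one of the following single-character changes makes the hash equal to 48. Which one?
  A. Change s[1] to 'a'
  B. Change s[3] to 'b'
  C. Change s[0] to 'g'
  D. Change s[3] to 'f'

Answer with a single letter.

Option A: s[1]='e'->'a', delta=(1-5)*7^3 mod 97 = 83, hash=76+83 mod 97 = 62
Option B: s[3]='j'->'b', delta=(2-10)*7^1 mod 97 = 41, hash=76+41 mod 97 = 20
Option C: s[0]='e'->'g', delta=(7-5)*7^4 mod 97 = 49, hash=76+49 mod 97 = 28
Option D: s[3]='j'->'f', delta=(6-10)*7^1 mod 97 = 69, hash=76+69 mod 97 = 48 <-- target

Answer: D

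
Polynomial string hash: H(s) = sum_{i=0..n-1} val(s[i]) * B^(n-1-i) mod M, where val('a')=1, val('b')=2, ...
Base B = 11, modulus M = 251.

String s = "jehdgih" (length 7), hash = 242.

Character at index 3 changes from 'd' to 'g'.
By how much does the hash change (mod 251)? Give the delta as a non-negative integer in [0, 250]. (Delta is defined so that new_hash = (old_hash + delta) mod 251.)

Answer: 228

Derivation:
Delta formula: (val(new) - val(old)) * B^(n-1-k) mod M
  val('g') - val('d') = 7 - 4 = 3
  B^(n-1-k) = 11^3 mod 251 = 76
  Delta = 3 * 76 mod 251 = 228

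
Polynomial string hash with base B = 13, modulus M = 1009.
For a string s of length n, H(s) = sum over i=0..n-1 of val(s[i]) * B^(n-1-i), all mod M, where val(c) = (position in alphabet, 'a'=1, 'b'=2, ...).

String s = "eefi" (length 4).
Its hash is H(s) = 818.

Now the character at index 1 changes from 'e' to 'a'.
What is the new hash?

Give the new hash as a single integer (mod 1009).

val('e') = 5, val('a') = 1
Position k = 1, exponent = n-1-k = 2
B^2 mod M = 13^2 mod 1009 = 169
Delta = (1 - 5) * 169 mod 1009 = 333
New hash = (818 + 333) mod 1009 = 142

Answer: 142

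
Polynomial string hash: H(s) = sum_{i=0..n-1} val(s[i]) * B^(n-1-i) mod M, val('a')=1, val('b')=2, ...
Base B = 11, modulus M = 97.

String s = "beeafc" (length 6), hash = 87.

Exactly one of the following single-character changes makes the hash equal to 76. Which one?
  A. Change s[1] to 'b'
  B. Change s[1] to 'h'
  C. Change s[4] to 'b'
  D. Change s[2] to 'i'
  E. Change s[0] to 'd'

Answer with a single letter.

Answer: D

Derivation:
Option A: s[1]='e'->'b', delta=(2-5)*11^4 mod 97 = 18, hash=87+18 mod 97 = 8
Option B: s[1]='e'->'h', delta=(8-5)*11^4 mod 97 = 79, hash=87+79 mod 97 = 69
Option C: s[4]='f'->'b', delta=(2-6)*11^1 mod 97 = 53, hash=87+53 mod 97 = 43
Option D: s[2]='e'->'i', delta=(9-5)*11^3 mod 97 = 86, hash=87+86 mod 97 = 76 <-- target
Option E: s[0]='b'->'d', delta=(4-2)*11^5 mod 97 = 62, hash=87+62 mod 97 = 52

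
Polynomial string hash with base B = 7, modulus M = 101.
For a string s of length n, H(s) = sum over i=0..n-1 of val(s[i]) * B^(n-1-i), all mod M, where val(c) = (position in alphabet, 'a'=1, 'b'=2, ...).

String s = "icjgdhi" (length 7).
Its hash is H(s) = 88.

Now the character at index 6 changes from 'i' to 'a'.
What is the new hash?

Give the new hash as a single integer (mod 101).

Answer: 80

Derivation:
val('i') = 9, val('a') = 1
Position k = 6, exponent = n-1-k = 0
B^0 mod M = 7^0 mod 101 = 1
Delta = (1 - 9) * 1 mod 101 = 93
New hash = (88 + 93) mod 101 = 80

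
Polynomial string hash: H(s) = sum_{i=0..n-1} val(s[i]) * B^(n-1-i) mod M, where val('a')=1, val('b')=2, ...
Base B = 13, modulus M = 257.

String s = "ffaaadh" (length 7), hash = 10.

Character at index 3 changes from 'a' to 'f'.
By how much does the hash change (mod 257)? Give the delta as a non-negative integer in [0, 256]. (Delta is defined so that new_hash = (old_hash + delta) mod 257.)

Delta formula: (val(new) - val(old)) * B^(n-1-k) mod M
  val('f') - val('a') = 6 - 1 = 5
  B^(n-1-k) = 13^3 mod 257 = 141
  Delta = 5 * 141 mod 257 = 191

Answer: 191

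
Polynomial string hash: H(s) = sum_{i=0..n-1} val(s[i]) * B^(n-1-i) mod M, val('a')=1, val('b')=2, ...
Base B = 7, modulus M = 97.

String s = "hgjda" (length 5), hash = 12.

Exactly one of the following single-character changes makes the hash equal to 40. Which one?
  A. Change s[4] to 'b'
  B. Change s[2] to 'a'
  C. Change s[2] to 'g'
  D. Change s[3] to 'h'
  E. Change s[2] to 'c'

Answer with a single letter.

Answer: D

Derivation:
Option A: s[4]='a'->'b', delta=(2-1)*7^0 mod 97 = 1, hash=12+1 mod 97 = 13
Option B: s[2]='j'->'a', delta=(1-10)*7^2 mod 97 = 44, hash=12+44 mod 97 = 56
Option C: s[2]='j'->'g', delta=(7-10)*7^2 mod 97 = 47, hash=12+47 mod 97 = 59
Option D: s[3]='d'->'h', delta=(8-4)*7^1 mod 97 = 28, hash=12+28 mod 97 = 40 <-- target
Option E: s[2]='j'->'c', delta=(3-10)*7^2 mod 97 = 45, hash=12+45 mod 97 = 57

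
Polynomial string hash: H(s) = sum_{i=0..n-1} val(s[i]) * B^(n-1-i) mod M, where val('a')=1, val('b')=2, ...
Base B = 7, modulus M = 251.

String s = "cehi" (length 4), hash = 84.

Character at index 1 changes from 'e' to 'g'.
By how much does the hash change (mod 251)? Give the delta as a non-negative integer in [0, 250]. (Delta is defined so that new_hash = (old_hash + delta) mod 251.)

Answer: 98

Derivation:
Delta formula: (val(new) - val(old)) * B^(n-1-k) mod M
  val('g') - val('e') = 7 - 5 = 2
  B^(n-1-k) = 7^2 mod 251 = 49
  Delta = 2 * 49 mod 251 = 98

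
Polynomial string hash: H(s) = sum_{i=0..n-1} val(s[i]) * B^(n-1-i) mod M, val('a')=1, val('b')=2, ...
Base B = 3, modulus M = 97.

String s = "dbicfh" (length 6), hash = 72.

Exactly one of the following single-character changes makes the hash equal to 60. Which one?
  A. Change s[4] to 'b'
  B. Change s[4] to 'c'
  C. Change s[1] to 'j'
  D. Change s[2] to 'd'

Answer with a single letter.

Option A: s[4]='f'->'b', delta=(2-6)*3^1 mod 97 = 85, hash=72+85 mod 97 = 60 <-- target
Option B: s[4]='f'->'c', delta=(3-6)*3^1 mod 97 = 88, hash=72+88 mod 97 = 63
Option C: s[1]='b'->'j', delta=(10-2)*3^4 mod 97 = 66, hash=72+66 mod 97 = 41
Option D: s[2]='i'->'d', delta=(4-9)*3^3 mod 97 = 59, hash=72+59 mod 97 = 34

Answer: A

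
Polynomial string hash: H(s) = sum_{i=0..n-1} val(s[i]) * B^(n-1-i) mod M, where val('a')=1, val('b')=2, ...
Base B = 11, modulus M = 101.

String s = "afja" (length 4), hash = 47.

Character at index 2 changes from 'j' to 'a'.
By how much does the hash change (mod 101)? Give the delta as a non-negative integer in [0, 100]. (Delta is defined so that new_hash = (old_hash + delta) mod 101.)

Delta formula: (val(new) - val(old)) * B^(n-1-k) mod M
  val('a') - val('j') = 1 - 10 = -9
  B^(n-1-k) = 11^1 mod 101 = 11
  Delta = -9 * 11 mod 101 = 2

Answer: 2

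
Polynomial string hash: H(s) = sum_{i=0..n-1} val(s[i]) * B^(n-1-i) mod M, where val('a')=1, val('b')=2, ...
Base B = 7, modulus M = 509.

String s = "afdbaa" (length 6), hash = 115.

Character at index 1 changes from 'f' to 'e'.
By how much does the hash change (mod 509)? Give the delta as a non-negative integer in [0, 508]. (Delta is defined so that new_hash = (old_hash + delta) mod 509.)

Delta formula: (val(new) - val(old)) * B^(n-1-k) mod M
  val('e') - val('f') = 5 - 6 = -1
  B^(n-1-k) = 7^4 mod 509 = 365
  Delta = -1 * 365 mod 509 = 144

Answer: 144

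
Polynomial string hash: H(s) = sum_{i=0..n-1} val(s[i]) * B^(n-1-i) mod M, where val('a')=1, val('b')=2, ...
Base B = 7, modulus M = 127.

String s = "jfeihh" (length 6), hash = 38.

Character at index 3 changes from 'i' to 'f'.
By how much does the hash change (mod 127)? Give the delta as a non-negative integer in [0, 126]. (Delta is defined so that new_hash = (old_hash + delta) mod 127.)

Answer: 107

Derivation:
Delta formula: (val(new) - val(old)) * B^(n-1-k) mod M
  val('f') - val('i') = 6 - 9 = -3
  B^(n-1-k) = 7^2 mod 127 = 49
  Delta = -3 * 49 mod 127 = 107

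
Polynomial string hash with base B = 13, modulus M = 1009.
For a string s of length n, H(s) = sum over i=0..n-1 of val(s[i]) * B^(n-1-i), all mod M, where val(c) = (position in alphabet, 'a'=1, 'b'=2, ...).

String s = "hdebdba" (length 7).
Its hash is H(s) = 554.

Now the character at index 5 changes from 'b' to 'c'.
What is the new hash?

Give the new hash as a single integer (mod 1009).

Answer: 567

Derivation:
val('b') = 2, val('c') = 3
Position k = 5, exponent = n-1-k = 1
B^1 mod M = 13^1 mod 1009 = 13
Delta = (3 - 2) * 13 mod 1009 = 13
New hash = (554 + 13) mod 1009 = 567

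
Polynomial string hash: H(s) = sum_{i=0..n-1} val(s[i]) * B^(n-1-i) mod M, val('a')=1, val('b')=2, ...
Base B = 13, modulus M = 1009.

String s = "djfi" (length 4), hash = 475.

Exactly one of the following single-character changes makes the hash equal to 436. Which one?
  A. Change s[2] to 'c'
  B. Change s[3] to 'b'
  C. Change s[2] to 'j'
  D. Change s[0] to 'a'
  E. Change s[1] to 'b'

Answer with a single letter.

Option A: s[2]='f'->'c', delta=(3-6)*13^1 mod 1009 = 970, hash=475+970 mod 1009 = 436 <-- target
Option B: s[3]='i'->'b', delta=(2-9)*13^0 mod 1009 = 1002, hash=475+1002 mod 1009 = 468
Option C: s[2]='f'->'j', delta=(10-6)*13^1 mod 1009 = 52, hash=475+52 mod 1009 = 527
Option D: s[0]='d'->'a', delta=(1-4)*13^3 mod 1009 = 472, hash=475+472 mod 1009 = 947
Option E: s[1]='j'->'b', delta=(2-10)*13^2 mod 1009 = 666, hash=475+666 mod 1009 = 132

Answer: A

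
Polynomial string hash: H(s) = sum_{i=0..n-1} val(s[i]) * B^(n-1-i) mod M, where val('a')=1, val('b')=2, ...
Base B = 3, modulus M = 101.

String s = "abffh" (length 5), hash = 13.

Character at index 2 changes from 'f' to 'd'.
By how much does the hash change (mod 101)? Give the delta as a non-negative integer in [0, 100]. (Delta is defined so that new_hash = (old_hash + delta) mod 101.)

Answer: 83

Derivation:
Delta formula: (val(new) - val(old)) * B^(n-1-k) mod M
  val('d') - val('f') = 4 - 6 = -2
  B^(n-1-k) = 3^2 mod 101 = 9
  Delta = -2 * 9 mod 101 = 83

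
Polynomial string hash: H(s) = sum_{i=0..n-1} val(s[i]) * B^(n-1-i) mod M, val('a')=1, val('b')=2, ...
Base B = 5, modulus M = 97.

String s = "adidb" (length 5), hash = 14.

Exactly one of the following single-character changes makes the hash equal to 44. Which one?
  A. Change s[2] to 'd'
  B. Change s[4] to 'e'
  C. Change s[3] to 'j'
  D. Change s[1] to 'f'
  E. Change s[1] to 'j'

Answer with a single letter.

Option A: s[2]='i'->'d', delta=(4-9)*5^2 mod 97 = 69, hash=14+69 mod 97 = 83
Option B: s[4]='b'->'e', delta=(5-2)*5^0 mod 97 = 3, hash=14+3 mod 97 = 17
Option C: s[3]='d'->'j', delta=(10-4)*5^1 mod 97 = 30, hash=14+30 mod 97 = 44 <-- target
Option D: s[1]='d'->'f', delta=(6-4)*5^3 mod 97 = 56, hash=14+56 mod 97 = 70
Option E: s[1]='d'->'j', delta=(10-4)*5^3 mod 97 = 71, hash=14+71 mod 97 = 85

Answer: C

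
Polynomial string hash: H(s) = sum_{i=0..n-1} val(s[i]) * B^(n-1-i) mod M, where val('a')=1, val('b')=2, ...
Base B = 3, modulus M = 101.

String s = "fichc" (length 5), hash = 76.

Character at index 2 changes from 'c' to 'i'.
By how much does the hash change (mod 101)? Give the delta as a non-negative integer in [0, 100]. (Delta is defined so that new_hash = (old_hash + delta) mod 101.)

Answer: 54

Derivation:
Delta formula: (val(new) - val(old)) * B^(n-1-k) mod M
  val('i') - val('c') = 9 - 3 = 6
  B^(n-1-k) = 3^2 mod 101 = 9
  Delta = 6 * 9 mod 101 = 54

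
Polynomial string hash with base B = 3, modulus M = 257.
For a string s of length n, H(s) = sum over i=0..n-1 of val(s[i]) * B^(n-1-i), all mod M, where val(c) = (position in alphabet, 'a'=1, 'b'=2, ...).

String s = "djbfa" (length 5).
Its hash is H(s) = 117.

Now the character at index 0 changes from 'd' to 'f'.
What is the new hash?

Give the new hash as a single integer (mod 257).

val('d') = 4, val('f') = 6
Position k = 0, exponent = n-1-k = 4
B^4 mod M = 3^4 mod 257 = 81
Delta = (6 - 4) * 81 mod 257 = 162
New hash = (117 + 162) mod 257 = 22

Answer: 22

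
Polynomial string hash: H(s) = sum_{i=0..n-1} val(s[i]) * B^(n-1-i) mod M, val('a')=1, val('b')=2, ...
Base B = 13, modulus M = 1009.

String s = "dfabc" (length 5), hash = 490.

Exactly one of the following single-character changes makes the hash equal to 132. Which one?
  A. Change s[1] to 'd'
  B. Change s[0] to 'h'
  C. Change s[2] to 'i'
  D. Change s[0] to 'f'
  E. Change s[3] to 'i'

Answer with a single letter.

Answer: A

Derivation:
Option A: s[1]='f'->'d', delta=(4-6)*13^3 mod 1009 = 651, hash=490+651 mod 1009 = 132 <-- target
Option B: s[0]='d'->'h', delta=(8-4)*13^4 mod 1009 = 227, hash=490+227 mod 1009 = 717
Option C: s[2]='a'->'i', delta=(9-1)*13^2 mod 1009 = 343, hash=490+343 mod 1009 = 833
Option D: s[0]='d'->'f', delta=(6-4)*13^4 mod 1009 = 618, hash=490+618 mod 1009 = 99
Option E: s[3]='b'->'i', delta=(9-2)*13^1 mod 1009 = 91, hash=490+91 mod 1009 = 581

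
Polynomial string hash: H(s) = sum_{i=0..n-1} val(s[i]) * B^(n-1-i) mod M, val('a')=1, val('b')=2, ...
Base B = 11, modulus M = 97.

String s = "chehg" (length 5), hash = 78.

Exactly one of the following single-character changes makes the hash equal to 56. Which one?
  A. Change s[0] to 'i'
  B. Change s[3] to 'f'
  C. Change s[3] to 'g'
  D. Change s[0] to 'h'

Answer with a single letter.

Option A: s[0]='c'->'i', delta=(9-3)*11^4 mod 97 = 61, hash=78+61 mod 97 = 42
Option B: s[3]='h'->'f', delta=(6-8)*11^1 mod 97 = 75, hash=78+75 mod 97 = 56 <-- target
Option C: s[3]='h'->'g', delta=(7-8)*11^1 mod 97 = 86, hash=78+86 mod 97 = 67
Option D: s[0]='c'->'h', delta=(8-3)*11^4 mod 97 = 67, hash=78+67 mod 97 = 48

Answer: B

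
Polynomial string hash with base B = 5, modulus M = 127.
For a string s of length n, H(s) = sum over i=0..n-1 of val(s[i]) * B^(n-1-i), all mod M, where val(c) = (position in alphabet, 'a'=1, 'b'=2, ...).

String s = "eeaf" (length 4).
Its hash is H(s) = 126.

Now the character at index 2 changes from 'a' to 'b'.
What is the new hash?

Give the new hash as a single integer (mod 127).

Answer: 4

Derivation:
val('a') = 1, val('b') = 2
Position k = 2, exponent = n-1-k = 1
B^1 mod M = 5^1 mod 127 = 5
Delta = (2 - 1) * 5 mod 127 = 5
New hash = (126 + 5) mod 127 = 4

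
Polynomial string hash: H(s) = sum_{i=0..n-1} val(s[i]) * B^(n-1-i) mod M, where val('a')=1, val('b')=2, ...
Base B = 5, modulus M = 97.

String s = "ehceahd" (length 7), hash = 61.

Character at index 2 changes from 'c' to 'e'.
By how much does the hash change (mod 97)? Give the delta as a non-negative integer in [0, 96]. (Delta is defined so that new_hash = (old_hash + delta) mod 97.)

Answer: 86

Derivation:
Delta formula: (val(new) - val(old)) * B^(n-1-k) mod M
  val('e') - val('c') = 5 - 3 = 2
  B^(n-1-k) = 5^4 mod 97 = 43
  Delta = 2 * 43 mod 97 = 86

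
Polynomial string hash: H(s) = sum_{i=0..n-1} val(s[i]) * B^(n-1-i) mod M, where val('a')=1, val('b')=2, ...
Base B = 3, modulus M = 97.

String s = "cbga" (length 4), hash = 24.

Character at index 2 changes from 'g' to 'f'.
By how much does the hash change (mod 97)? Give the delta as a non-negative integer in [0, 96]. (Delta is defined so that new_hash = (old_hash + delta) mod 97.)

Answer: 94

Derivation:
Delta formula: (val(new) - val(old)) * B^(n-1-k) mod M
  val('f') - val('g') = 6 - 7 = -1
  B^(n-1-k) = 3^1 mod 97 = 3
  Delta = -1 * 3 mod 97 = 94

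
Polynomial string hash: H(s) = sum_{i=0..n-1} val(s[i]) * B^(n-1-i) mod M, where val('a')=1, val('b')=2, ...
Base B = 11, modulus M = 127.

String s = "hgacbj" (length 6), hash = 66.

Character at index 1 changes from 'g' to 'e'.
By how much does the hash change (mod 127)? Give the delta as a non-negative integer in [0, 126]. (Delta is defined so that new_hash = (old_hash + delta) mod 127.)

Delta formula: (val(new) - val(old)) * B^(n-1-k) mod M
  val('e') - val('g') = 5 - 7 = -2
  B^(n-1-k) = 11^4 mod 127 = 36
  Delta = -2 * 36 mod 127 = 55

Answer: 55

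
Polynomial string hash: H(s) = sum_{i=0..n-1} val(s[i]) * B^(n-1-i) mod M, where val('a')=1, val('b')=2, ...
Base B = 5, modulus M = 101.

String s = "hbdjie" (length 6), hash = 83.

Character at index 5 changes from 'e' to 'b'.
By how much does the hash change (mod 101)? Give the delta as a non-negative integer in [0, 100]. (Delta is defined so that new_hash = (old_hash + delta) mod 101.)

Delta formula: (val(new) - val(old)) * B^(n-1-k) mod M
  val('b') - val('e') = 2 - 5 = -3
  B^(n-1-k) = 5^0 mod 101 = 1
  Delta = -3 * 1 mod 101 = 98

Answer: 98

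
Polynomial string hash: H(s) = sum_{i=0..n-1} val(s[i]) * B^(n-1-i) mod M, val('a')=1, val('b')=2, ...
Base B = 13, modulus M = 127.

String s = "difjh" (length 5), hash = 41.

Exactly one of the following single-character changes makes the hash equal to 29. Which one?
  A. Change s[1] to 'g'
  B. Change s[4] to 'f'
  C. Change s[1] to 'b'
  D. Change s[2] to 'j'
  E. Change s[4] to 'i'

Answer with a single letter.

Answer: C

Derivation:
Option A: s[1]='i'->'g', delta=(7-9)*13^3 mod 127 = 51, hash=41+51 mod 127 = 92
Option B: s[4]='h'->'f', delta=(6-8)*13^0 mod 127 = 125, hash=41+125 mod 127 = 39
Option C: s[1]='i'->'b', delta=(2-9)*13^3 mod 127 = 115, hash=41+115 mod 127 = 29 <-- target
Option D: s[2]='f'->'j', delta=(10-6)*13^2 mod 127 = 41, hash=41+41 mod 127 = 82
Option E: s[4]='h'->'i', delta=(9-8)*13^0 mod 127 = 1, hash=41+1 mod 127 = 42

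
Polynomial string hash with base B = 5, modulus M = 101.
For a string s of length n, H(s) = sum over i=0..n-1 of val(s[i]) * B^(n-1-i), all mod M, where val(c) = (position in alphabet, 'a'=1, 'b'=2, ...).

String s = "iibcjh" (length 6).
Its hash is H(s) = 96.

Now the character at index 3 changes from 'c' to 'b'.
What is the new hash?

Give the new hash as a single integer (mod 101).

Answer: 71

Derivation:
val('c') = 3, val('b') = 2
Position k = 3, exponent = n-1-k = 2
B^2 mod M = 5^2 mod 101 = 25
Delta = (2 - 3) * 25 mod 101 = 76
New hash = (96 + 76) mod 101 = 71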